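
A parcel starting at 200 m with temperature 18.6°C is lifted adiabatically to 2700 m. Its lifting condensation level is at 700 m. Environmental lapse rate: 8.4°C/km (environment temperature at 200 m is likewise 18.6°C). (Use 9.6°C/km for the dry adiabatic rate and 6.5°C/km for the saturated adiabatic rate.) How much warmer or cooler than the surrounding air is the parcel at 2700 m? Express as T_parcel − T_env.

Parcel:
  Dry to 700 m: -9.6 × 0.5 km = -4.8°C, so T = 13.8°C.
  Saturated to 2700 m: -6.5 × 2 km = -13°C, so T = 0.8°C.
Environment:
  Environment to 2700 m: -8.4 × 2.5 km = -21°C, so T = -2.4°C.
T_parcel − T_env = 0.8 − (-2.4) = +3.2°C

+3.2°C (parcel warmer than environment)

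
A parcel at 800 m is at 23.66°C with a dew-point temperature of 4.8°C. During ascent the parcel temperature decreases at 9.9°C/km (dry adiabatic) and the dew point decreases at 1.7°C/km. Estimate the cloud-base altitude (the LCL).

T and T_d converge at 9.9 − 1.7 = 8.2°C per km
Height above start = (23.66 − 4.8) / 8.2 = 2.3 km
LCL altitude = 800 m + 2300 m = 3100 m

3100 m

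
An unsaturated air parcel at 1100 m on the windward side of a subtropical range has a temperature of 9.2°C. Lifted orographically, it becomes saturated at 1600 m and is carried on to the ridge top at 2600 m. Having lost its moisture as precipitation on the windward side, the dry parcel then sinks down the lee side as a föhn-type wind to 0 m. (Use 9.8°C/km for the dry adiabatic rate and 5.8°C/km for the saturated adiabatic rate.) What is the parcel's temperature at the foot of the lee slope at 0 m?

From 1100 m to 1600 m (dry): cools by 9.8 × 0.5 = 4.9°C, giving 4.3°C.
From 1600 m to 2600 m (saturated): cools by 5.8 × 1 = 5.8°C, giving -1.5°C.
From 2600 m to 0 m (dry descent): warms by 9.8 × 2.6 = 25.48°C, giving 23.98°C.

23.98°C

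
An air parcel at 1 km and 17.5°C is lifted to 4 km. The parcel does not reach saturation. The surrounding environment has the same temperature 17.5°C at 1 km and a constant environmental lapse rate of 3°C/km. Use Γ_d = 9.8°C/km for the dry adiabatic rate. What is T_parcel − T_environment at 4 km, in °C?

Parcel:
  1000 → 4000 m (dry, 9.8°C/km): ΔT = -9.8 × 3 = -29.4°C → T = -11.9°C
Environment:
  1000 → 4000 m (environment, 3°C/km): ΔT = -3 × 3 = -9°C → T = 8.5°C
T_parcel − T_env = -11.9 − 8.5 = -20.4°C

-20.4°C (parcel cooler than environment)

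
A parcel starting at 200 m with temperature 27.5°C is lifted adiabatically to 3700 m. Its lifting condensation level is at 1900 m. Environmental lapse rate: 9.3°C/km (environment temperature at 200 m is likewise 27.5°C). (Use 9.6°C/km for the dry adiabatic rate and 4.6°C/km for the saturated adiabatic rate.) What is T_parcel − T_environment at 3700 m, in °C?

Parcel:
  From 200 m to 1900 m (dry): cools by 9.6 × 1.7 = 16.32°C, giving 11.18°C.
  From 1900 m to 3700 m (saturated): cools by 4.6 × 1.8 = 8.28°C, giving 2.9°C.
Environment:
  From 200 m to 3700 m (environment): cools by 9.3 × 3.5 = 32.55°C, giving -5.05°C.
T_parcel − T_env = 2.9 − (-5.05) = +7.95°C

+7.95°C (parcel warmer than environment)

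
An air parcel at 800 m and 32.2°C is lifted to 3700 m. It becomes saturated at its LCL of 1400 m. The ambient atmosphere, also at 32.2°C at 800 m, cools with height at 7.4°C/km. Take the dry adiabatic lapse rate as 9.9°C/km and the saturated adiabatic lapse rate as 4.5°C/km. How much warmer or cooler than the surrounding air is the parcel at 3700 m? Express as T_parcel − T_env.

Parcel:
  800–1400 m, dry: Δz = 0.6 km ⇒ ΔT = -5.94°C; T = 26.26°C
  1400–3700 m, saturated: Δz = 2.3 km ⇒ ΔT = -10.35°C; T = 15.91°C
Environment:
  800–3700 m, environment: Δz = 2.9 km ⇒ ΔT = -21.46°C; T = 10.74°C
T_parcel − T_env = 15.91 − 10.74 = +5.17°C

+5.17°C (parcel warmer than environment)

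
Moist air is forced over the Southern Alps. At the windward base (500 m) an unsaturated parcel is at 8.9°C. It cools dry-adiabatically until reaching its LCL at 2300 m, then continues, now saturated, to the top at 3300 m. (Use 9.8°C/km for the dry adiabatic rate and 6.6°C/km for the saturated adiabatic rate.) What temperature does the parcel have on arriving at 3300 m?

-15.34°C

Dry to 2300 m: -9.8 × 1.8 km = -17.64°C, so T = -8.74°C.
Saturated to 3300 m: -6.6 × 1 km = -6.6°C, so T = -15.34°C.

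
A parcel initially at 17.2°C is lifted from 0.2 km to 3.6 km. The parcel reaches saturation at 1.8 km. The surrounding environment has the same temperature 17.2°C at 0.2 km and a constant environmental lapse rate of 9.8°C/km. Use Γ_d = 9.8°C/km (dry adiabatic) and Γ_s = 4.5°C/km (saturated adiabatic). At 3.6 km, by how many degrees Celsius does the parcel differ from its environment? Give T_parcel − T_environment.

Parcel:
  200–1800 m, dry: Δz = 1.6 km ⇒ ΔT = -15.68°C; T = 1.52°C
  1800–3600 m, saturated: Δz = 1.8 km ⇒ ΔT = -8.1°C; T = -6.58°C
Environment:
  200–3600 m, environment: Δz = 3.4 km ⇒ ΔT = -33.32°C; T = -16.12°C
T_parcel − T_env = -6.58 − (-16.12) = +9.54°C

+9.54°C (parcel warmer than environment)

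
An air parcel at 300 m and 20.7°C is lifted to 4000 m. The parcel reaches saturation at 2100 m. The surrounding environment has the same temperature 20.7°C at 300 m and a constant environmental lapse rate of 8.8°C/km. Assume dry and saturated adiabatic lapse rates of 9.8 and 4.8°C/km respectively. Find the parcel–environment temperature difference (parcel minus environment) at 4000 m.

+5.8°C (parcel warmer than environment)

Parcel:
  300–2100 m, dry: Δz = 1.8 km ⇒ ΔT = -17.64°C; T = 3.06°C
  2100–4000 m, saturated: Δz = 1.9 km ⇒ ΔT = -9.12°C; T = -6.06°C
Environment:
  300–4000 m, environment: Δz = 3.7 km ⇒ ΔT = -32.56°C; T = -11.86°C
T_parcel − T_env = -6.06 − (-11.86) = +5.8°C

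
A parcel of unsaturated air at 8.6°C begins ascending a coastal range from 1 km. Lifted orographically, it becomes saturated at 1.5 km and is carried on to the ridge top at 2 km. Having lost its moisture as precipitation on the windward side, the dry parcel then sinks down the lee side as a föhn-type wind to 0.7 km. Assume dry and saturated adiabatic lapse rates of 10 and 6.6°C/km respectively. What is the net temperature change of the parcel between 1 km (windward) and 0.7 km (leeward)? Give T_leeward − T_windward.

1000 → 1500 m (dry, 10°C/km): ΔT = -10 × 0.5 = -5°C → T = 3.6°C
1500 → 2000 m (saturated, 6.6°C/km): ΔT = -6.6 × 0.5 = -3.3°C → T = 0.3°C
2000 → 700 m (dry descent, 10°C/km): ΔT = +10 × 1.3 = +13°C → T = 13.3°C
Net change vs windward start: 13.3 − 8.6 = +4.7°C

+4.7°C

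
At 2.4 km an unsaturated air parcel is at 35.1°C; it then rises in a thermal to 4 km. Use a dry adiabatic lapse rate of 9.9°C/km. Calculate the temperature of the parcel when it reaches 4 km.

19.26°C

From 2400 m to 4000 m (dry adiabatic): cools by 9.9 × 1.6 = 15.84°C, giving 19.26°C.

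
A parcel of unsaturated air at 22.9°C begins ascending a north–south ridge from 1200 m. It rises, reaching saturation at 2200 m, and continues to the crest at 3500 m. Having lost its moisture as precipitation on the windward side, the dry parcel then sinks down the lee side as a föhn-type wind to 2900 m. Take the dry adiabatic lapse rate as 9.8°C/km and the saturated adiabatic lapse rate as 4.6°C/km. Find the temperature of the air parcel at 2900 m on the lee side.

13°C

From 1200 m to 2200 m (dry): cools by 9.8 × 1 = 9.8°C, giving 13.1°C.
From 2200 m to 3500 m (saturated): cools by 4.6 × 1.3 = 5.98°C, giving 7.12°C.
From 3500 m to 2900 m (dry descent): warms by 9.8 × 0.6 = 5.88°C, giving 13°C.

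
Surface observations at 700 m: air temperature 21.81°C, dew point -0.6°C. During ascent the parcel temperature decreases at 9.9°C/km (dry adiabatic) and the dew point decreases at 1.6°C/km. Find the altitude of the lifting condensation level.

3400 m

T and T_d converge at 9.9 − 1.6 = 8.3°C per km
Height above start = (21.81 − (-0.6)) / 8.3 = 2.7 km
LCL altitude = 700 m + 2700 m = 3400 m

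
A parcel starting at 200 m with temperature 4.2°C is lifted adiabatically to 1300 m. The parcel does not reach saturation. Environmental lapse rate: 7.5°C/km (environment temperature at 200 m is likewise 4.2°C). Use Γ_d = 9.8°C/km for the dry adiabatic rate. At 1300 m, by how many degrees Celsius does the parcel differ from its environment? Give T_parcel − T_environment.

-2.53°C (parcel cooler than environment)

Parcel:
  200 → 1300 m (dry, 9.8°C/km): ΔT = -9.8 × 1.1 = -10.78°C → T = -6.58°C
Environment:
  200 → 1300 m (environment, 7.5°C/km): ΔT = -7.5 × 1.1 = -8.25°C → T = -4.05°C
T_parcel − T_env = -6.58 − (-4.05) = -2.53°C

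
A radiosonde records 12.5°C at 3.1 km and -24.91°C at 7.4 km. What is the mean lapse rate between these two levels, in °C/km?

Γ = −ΔT/Δz = (12.5 − (-24.91)) / (7400 − 3100) m
  = 37.41°C / 4.3 km = 8.7°C/km

8.7°C/km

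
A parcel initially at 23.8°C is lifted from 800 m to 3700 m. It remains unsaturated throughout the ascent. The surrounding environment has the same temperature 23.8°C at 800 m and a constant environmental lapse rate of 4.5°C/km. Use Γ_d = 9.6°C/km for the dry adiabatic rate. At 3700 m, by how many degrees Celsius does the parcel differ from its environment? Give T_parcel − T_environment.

-14.79°C (parcel cooler than environment)

Parcel:
  800–3700 m, dry: Δz = 2.9 km ⇒ ΔT = -27.84°C; T = -4.04°C
Environment:
  800–3700 m, environment: Δz = 2.9 km ⇒ ΔT = -13.05°C; T = 10.75°C
T_parcel − T_env = -4.04 − 10.75 = -14.79°C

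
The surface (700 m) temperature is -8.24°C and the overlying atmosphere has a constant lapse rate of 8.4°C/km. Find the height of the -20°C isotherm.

2100 m

Height above start = (-8.24 − (-20)) / 8.4 = 1.4 km
Altitude = 700 m + 1400 m = 2100 m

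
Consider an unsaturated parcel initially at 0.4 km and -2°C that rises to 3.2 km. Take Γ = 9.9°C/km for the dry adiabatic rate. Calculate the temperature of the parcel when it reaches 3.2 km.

From 400 m to 3200 m (dry adiabatic): cools by 9.9 × 2.8 = 27.72°C, giving -29.72°C.

-29.72°C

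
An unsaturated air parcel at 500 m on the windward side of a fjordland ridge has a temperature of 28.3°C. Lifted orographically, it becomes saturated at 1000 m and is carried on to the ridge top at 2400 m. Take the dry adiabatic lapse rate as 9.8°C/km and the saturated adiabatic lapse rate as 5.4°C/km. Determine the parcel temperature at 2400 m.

15.84°C

500–1000 m, dry: Δz = 0.5 km ⇒ ΔT = -4.9°C; T = 23.4°C
1000–2400 m, saturated: Δz = 1.4 km ⇒ ΔT = -7.56°C; T = 15.84°C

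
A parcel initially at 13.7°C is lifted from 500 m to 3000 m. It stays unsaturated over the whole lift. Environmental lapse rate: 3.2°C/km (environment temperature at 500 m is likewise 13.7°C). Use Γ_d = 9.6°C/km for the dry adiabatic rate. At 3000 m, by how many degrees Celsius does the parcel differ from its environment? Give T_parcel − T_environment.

Parcel:
  From 500 m to 3000 m (dry): cools by 9.6 × 2.5 = 24°C, giving -10.3°C.
Environment:
  From 500 m to 3000 m (environment): cools by 3.2 × 2.5 = 8°C, giving 5.7°C.
T_parcel − T_env = -10.3 − 5.7 = -16°C

-16°C (parcel cooler than environment)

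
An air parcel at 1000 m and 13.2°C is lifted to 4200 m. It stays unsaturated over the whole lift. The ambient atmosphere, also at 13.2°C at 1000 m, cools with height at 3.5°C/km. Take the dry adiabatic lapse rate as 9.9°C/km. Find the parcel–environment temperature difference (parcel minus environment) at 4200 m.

-20.48°C (parcel cooler than environment)

Parcel:
  1000 → 4200 m (dry, 9.9°C/km): ΔT = -9.9 × 3.2 = -31.68°C → T = -18.48°C
Environment:
  1000 → 4200 m (environment, 3.5°C/km): ΔT = -3.5 × 3.2 = -11.2°C → T = 2°C
T_parcel − T_env = -18.48 − 2 = -20.48°C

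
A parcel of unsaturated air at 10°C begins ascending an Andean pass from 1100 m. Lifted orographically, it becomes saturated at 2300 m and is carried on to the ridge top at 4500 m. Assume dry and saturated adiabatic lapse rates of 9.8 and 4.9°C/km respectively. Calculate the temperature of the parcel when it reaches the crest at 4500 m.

-12.54°C

1100–2300 m, dry: Δz = 1.2 km ⇒ ΔT = -11.76°C; T = -1.76°C
2300–4500 m, saturated: Δz = 2.2 km ⇒ ΔT = -10.78°C; T = -12.54°C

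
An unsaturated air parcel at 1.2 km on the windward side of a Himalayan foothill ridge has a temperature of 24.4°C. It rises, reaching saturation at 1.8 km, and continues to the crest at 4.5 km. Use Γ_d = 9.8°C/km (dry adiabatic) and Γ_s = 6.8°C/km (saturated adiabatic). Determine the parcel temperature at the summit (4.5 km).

0.16°C

Dry to 1800 m: -9.8 × 0.6 km = -5.88°C, so T = 18.52°C.
Saturated to 4500 m: -6.8 × 2.7 km = -18.36°C, so T = 0.16°C.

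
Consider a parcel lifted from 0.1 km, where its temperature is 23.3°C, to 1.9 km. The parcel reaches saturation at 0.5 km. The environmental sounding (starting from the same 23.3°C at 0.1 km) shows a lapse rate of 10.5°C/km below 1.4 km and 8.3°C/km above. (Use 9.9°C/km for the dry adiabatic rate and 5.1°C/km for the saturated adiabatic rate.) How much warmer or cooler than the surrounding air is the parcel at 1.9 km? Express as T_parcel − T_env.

Parcel:
  From 100 m to 500 m (dry): cools by 9.9 × 0.4 = 3.96°C, giving 19.34°C.
  From 500 m to 1900 m (saturated): cools by 5.1 × 1.4 = 7.14°C, giving 12.2°C.
Environment:
  From 100 m to 1400 m (environment, lower layer): cools by 10.5 × 1.3 = 13.65°C, giving 9.65°C.
  From 1400 m to 1900 m (environment, upper layer): cools by 8.3 × 0.5 = 4.15°C, giving 5.5°C.
T_parcel − T_env = 12.2 − 5.5 = +6.7°C

+6.7°C (parcel warmer than environment)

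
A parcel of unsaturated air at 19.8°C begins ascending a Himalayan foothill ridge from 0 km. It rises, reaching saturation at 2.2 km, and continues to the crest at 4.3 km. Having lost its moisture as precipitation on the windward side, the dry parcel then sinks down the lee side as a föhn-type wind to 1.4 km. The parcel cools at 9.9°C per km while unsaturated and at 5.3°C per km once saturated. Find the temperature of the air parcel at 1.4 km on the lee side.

15.6°C

0 → 2200 m (dry, 9.9°C/km): ΔT = -9.9 × 2.2 = -21.78°C → T = -1.98°C
2200 → 4300 m (saturated, 5.3°C/km): ΔT = -5.3 × 2.1 = -11.13°C → T = -13.11°C
4300 → 1400 m (dry descent, 9.9°C/km): ΔT = +9.9 × 2.9 = +28.71°C → T = 15.6°C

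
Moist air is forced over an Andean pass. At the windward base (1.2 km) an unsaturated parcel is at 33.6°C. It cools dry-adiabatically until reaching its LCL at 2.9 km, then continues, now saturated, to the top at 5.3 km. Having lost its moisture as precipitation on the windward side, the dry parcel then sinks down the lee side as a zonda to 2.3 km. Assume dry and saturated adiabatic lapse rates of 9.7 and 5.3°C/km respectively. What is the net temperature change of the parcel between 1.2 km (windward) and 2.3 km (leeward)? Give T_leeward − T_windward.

-0.11°C

Dry to 2900 m: -9.7 × 1.7 km = -16.49°C, so T = 17.11°C.
Saturated to 5300 m: -5.3 × 2.4 km = -12.72°C, so T = 4.39°C.
Dry descent to 2300 m: +9.7 × 3 km = +29.1°C, so T = 33.49°C.
Net change vs windward start: 33.49 − 33.6 = -0.11°C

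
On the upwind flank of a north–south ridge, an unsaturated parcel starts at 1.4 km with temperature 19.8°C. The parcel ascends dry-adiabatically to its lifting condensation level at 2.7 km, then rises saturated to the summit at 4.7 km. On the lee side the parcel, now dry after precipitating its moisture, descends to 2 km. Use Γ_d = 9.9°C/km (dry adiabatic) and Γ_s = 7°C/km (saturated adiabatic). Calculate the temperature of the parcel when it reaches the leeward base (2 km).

From 1400 m to 2700 m (dry): cools by 9.9 × 1.3 = 12.87°C, giving 6.93°C.
From 2700 m to 4700 m (saturated): cools by 7 × 2 = 14°C, giving -7.07°C.
From 4700 m to 2000 m (dry descent): warms by 9.9 × 2.7 = 26.73°C, giving 19.66°C.

19.66°C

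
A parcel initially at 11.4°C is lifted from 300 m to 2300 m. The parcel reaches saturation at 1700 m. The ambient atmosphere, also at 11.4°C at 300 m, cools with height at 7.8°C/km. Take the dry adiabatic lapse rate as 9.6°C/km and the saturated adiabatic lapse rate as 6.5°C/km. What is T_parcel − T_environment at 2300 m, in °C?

-1.74°C (parcel cooler than environment)

Parcel:
  Dry to 1700 m: -9.6 × 1.4 km = -13.44°C, so T = -2.04°C.
  Saturated to 2300 m: -6.5 × 0.6 km = -3.9°C, so T = -5.94°C.
Environment:
  Environment to 2300 m: -7.8 × 2 km = -15.6°C, so T = -4.2°C.
T_parcel − T_env = -5.94 − (-4.2) = -1.74°C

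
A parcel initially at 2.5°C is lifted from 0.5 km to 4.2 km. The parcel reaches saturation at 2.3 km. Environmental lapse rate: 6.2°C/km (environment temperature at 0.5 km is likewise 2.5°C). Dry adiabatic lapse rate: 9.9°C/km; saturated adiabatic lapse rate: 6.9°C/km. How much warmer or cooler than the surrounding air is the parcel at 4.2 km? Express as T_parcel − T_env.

Parcel:
  From 500 m to 2300 m (dry): cools by 9.9 × 1.8 = 17.82°C, giving -15.32°C.
  From 2300 m to 4200 m (saturated): cools by 6.9 × 1.9 = 13.11°C, giving -28.43°C.
Environment:
  From 500 m to 4200 m (environment): cools by 6.2 × 3.7 = 22.94°C, giving -20.44°C.
T_parcel − T_env = -28.43 − (-20.44) = -7.99°C

-7.99°C (parcel cooler than environment)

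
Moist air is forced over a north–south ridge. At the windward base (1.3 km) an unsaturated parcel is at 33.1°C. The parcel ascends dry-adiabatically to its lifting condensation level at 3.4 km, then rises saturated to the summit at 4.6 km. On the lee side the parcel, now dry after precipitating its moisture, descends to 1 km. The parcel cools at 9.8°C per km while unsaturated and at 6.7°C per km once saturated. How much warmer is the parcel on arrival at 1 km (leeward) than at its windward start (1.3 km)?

+6.66°C

1300–3400 m, dry: Δz = 2.1 km ⇒ ΔT = -20.58°C; T = 12.52°C
3400–4600 m, saturated: Δz = 1.2 km ⇒ ΔT = -8.04°C; T = 4.48°C
4600–1000 m, dry descent: Δz = 3.6 km ⇒ ΔT = +35.28°C; T = 39.76°C
Net change vs windward start: 39.76 − 33.1 = +6.66°C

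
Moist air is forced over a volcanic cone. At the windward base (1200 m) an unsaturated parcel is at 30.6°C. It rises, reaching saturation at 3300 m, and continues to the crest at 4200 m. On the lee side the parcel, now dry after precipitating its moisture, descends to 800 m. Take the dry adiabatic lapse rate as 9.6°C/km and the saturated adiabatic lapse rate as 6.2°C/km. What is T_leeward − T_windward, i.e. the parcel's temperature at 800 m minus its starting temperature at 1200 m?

1200–3300 m, dry: Δz = 2.1 km ⇒ ΔT = -20.16°C; T = 10.44°C
3300–4200 m, saturated: Δz = 0.9 km ⇒ ΔT = -5.58°C; T = 4.86°C
4200–800 m, dry descent: Δz = 3.4 km ⇒ ΔT = +32.64°C; T = 37.5°C
Net change vs windward start: 37.5 − 30.6 = +6.9°C

+6.9°C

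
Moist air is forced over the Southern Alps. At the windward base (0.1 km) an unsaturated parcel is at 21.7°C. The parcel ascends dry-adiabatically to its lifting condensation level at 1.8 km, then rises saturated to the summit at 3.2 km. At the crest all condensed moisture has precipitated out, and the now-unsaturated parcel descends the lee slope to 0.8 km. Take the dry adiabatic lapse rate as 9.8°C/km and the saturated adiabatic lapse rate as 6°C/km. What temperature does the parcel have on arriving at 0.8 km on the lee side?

20.16°C

From 100 m to 1800 m (dry): cools by 9.8 × 1.7 = 16.66°C, giving 5.04°C.
From 1800 m to 3200 m (saturated): cools by 6 × 1.4 = 8.4°C, giving -3.36°C.
From 3200 m to 800 m (dry descent): warms by 9.8 × 2.4 = 23.52°C, giving 20.16°C.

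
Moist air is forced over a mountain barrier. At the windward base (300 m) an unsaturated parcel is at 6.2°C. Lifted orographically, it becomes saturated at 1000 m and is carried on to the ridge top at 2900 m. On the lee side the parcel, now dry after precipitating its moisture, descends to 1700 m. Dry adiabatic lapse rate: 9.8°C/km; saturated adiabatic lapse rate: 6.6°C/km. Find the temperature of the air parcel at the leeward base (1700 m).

300 → 1000 m (dry, 9.8°C/km): ΔT = -9.8 × 0.7 = -6.86°C → T = -0.66°C
1000 → 2900 m (saturated, 6.6°C/km): ΔT = -6.6 × 1.9 = -12.54°C → T = -13.2°C
2900 → 1700 m (dry descent, 9.8°C/km): ΔT = +9.8 × 1.2 = +11.76°C → T = -1.44°C

-1.44°C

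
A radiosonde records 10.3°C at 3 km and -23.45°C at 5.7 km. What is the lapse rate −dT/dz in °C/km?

Γ = −ΔT/Δz = (10.3 − (-23.45)) / (5700 − 3000) m
  = 33.75°C / 2.7 km = 12.5°C/km

12.5°C/km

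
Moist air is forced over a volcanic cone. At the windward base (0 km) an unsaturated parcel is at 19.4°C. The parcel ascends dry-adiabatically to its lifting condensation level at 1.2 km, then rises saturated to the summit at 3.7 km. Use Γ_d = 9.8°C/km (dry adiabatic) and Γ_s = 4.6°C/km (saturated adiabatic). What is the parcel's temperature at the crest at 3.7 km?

-3.86°C

0 → 1200 m (dry, 9.8°C/km): ΔT = -9.8 × 1.2 = -11.76°C → T = 7.64°C
1200 → 3700 m (saturated, 4.6°C/km): ΔT = -4.6 × 2.5 = -11.5°C → T = -3.86°C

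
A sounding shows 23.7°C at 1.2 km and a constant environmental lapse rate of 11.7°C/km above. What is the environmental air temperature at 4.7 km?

-17.25°C

1200–4700 m, environmental: Δz = 3.5 km ⇒ ΔT = -40.95°C; T = -17.25°C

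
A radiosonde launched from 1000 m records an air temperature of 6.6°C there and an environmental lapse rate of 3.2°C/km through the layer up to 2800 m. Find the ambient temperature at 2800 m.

0.84°C

From 1000 m to 2800 m (environmental): cools by 3.2 × 1.8 = 5.76°C, giving 0.84°C.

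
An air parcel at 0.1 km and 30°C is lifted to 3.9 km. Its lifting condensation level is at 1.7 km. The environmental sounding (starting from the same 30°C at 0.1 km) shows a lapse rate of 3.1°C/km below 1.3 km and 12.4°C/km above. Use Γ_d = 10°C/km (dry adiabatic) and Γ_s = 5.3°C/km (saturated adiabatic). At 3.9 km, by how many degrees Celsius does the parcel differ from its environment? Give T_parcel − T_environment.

+8.3°C (parcel warmer than environment)

Parcel:
  Dry to 1700 m: -10 × 1.6 km = -16°C, so T = 14°C.
  Saturated to 3900 m: -5.3 × 2.2 km = -11.66°C, so T = 2.34°C.
Environment:
  Environment, lower layer to 1300 m: -3.1 × 1.2 km = -3.72°C, so T = 26.28°C.
  Environment, upper layer to 3900 m: -12.4 × 2.6 km = -32.24°C, so T = -5.96°C.
T_parcel − T_env = 2.34 − (-5.96) = +8.3°C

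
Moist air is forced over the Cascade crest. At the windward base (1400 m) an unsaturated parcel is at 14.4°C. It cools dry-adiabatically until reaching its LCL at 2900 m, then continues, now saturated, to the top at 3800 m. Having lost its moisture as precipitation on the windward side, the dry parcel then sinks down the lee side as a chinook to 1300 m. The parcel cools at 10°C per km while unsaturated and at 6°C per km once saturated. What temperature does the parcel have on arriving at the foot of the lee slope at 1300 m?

19°C

1400 → 2900 m (dry, 10°C/km): ΔT = -10 × 1.5 = -15°C → T = -0.6°C
2900 → 3800 m (saturated, 6°C/km): ΔT = -6 × 0.9 = -5.4°C → T = -6°C
3800 → 1300 m (dry descent, 10°C/km): ΔT = +10 × 2.5 = +25°C → T = 19°C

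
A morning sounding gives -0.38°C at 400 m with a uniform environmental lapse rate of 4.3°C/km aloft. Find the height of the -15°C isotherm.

Height above start = (-0.38 − (-15)) / 4.3 = 3.4 km
Altitude = 400 m + 3400 m = 3800 m

3800 m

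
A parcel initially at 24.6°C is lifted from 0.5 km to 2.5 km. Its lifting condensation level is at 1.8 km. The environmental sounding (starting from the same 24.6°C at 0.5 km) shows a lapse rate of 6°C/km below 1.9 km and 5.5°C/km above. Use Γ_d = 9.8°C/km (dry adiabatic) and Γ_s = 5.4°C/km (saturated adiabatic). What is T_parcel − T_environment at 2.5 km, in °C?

-4.82°C (parcel cooler than environment)

Parcel:
  500–1800 m, dry: Δz = 1.3 km ⇒ ΔT = -12.74°C; T = 11.86°C
  1800–2500 m, saturated: Δz = 0.7 km ⇒ ΔT = -3.78°C; T = 8.08°C
Environment:
  500–1900 m, environment, lower layer: Δz = 1.4 km ⇒ ΔT = -8.4°C; T = 16.2°C
  1900–2500 m, environment, upper layer: Δz = 0.6 km ⇒ ΔT = -3.3°C; T = 12.9°C
T_parcel − T_env = 8.08 − 12.9 = -4.82°C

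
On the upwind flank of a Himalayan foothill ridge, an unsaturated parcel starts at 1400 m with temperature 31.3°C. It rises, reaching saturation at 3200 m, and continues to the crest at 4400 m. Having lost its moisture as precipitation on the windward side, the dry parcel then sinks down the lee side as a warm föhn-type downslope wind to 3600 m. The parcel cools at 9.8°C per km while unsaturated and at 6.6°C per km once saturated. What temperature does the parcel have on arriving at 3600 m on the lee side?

13.58°C

From 1400 m to 3200 m (dry): cools by 9.8 × 1.8 = 17.64°C, giving 13.66°C.
From 3200 m to 4400 m (saturated): cools by 6.6 × 1.2 = 7.92°C, giving 5.74°C.
From 4400 m to 3600 m (dry descent): warms by 9.8 × 0.8 = 7.84°C, giving 13.58°C.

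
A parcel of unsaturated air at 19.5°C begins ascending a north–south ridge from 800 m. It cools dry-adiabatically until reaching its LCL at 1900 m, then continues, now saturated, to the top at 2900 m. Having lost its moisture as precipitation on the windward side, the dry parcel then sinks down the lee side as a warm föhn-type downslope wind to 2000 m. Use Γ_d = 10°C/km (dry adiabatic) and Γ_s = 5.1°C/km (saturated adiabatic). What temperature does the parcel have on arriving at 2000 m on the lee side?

800–1900 m, dry: Δz = 1.1 km ⇒ ΔT = -11°C; T = 8.5°C
1900–2900 m, saturated: Δz = 1 km ⇒ ΔT = -5.1°C; T = 3.4°C
2900–2000 m, dry descent: Δz = 0.9 km ⇒ ΔT = +9°C; T = 12.4°C

12.4°C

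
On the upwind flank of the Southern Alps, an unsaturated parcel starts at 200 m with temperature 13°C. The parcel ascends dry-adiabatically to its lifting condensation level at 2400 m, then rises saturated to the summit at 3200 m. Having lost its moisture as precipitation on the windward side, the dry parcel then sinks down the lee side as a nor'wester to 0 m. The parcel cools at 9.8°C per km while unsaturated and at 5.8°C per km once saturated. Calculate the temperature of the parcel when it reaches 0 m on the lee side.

From 200 m to 2400 m (dry): cools by 9.8 × 2.2 = 21.56°C, giving -8.56°C.
From 2400 m to 3200 m (saturated): cools by 5.8 × 0.8 = 4.64°C, giving -13.2°C.
From 3200 m to 0 m (dry descent): warms by 9.8 × 3.2 = 31.36°C, giving 18.16°C.

18.16°C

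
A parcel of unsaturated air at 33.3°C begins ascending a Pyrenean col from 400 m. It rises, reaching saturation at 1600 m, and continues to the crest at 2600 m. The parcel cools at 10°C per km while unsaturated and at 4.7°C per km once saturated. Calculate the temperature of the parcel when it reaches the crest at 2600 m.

16.6°C

From 400 m to 1600 m (dry): cools by 10 × 1.2 = 12°C, giving 21.3°C.
From 1600 m to 2600 m (saturated): cools by 4.7 × 1 = 4.7°C, giving 16.6°C.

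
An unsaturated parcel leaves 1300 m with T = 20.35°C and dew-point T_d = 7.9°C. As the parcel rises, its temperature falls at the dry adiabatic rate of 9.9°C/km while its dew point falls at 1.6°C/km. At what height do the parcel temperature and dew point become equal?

2800 m

T and T_d converge at 9.9 − 1.6 = 8.3°C per km
Height above start = (20.35 − 7.9) / 8.3 = 1.5 km
LCL altitude = 1300 m + 1500 m = 2800 m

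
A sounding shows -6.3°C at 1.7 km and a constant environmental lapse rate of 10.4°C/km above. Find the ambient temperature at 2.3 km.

-12.54°C

From 1700 m to 2300 m (environmental): cools by 10.4 × 0.6 = 6.24°C, giving -12.54°C.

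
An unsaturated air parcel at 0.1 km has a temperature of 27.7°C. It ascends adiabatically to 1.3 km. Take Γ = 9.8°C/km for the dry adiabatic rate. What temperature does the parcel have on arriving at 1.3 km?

15.94°C

From 100 m to 1300 m (dry adiabatic): cools by 9.8 × 1.2 = 11.76°C, giving 15.94°C.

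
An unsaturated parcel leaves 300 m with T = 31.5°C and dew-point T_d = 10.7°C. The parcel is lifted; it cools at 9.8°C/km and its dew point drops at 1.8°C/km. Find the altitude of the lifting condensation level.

T and T_d converge at 9.8 − 1.8 = 8°C per km
Height above start = (31.5 − 10.7) / 8 = 2.6 km
LCL altitude = 300 m + 2600 m = 2900 m

2900 m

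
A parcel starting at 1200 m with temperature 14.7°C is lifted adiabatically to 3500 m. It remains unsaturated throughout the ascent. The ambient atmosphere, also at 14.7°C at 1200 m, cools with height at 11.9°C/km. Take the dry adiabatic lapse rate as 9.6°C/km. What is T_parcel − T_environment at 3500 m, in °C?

+5.29°C (parcel warmer than environment)

Parcel:
  Dry to 3500 m: -9.6 × 2.3 km = -22.08°C, so T = -7.38°C.
Environment:
  Environment to 3500 m: -11.9 × 2.3 km = -27.37°C, so T = -12.67°C.
T_parcel − T_env = -7.38 − (-12.67) = +5.29°C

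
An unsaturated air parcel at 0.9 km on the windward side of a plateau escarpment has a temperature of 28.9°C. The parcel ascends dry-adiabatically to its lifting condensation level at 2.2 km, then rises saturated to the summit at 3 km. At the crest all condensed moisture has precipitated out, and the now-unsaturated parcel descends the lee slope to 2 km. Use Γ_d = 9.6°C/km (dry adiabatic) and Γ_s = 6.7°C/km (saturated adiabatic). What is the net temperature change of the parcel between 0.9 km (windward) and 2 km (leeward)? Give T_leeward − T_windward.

900 → 2200 m (dry, 9.6°C/km): ΔT = -9.6 × 1.3 = -12.48°C → T = 16.42°C
2200 → 3000 m (saturated, 6.7°C/km): ΔT = -6.7 × 0.8 = -5.36°C → T = 11.06°C
3000 → 2000 m (dry descent, 9.6°C/km): ΔT = +9.6 × 1 = +9.6°C → T = 20.66°C
Net change vs windward start: 20.66 − 28.9 = -8.24°C

-8.24°C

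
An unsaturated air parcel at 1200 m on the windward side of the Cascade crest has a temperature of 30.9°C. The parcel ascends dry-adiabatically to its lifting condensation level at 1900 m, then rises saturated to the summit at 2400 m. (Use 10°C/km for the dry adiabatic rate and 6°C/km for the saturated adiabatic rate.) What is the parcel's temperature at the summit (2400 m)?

From 1200 m to 1900 m (dry): cools by 10 × 0.7 = 7°C, giving 23.9°C.
From 1900 m to 2400 m (saturated): cools by 6 × 0.5 = 3°C, giving 20.9°C.

20.9°C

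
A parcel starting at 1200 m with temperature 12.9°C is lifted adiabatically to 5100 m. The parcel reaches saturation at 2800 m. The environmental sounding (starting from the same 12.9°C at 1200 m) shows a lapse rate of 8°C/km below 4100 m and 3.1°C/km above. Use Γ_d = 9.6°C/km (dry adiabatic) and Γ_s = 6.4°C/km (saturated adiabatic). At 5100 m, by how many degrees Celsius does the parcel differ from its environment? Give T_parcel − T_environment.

-3.78°C (parcel cooler than environment)

Parcel:
  Dry to 2800 m: -9.6 × 1.6 km = -15.36°C, so T = -2.46°C.
  Saturated to 5100 m: -6.4 × 2.3 km = -14.72°C, so T = -17.18°C.
Environment:
  Environment, lower layer to 4100 m: -8 × 2.9 km = -23.2°C, so T = -10.3°C.
  Environment, upper layer to 5100 m: -3.1 × 1 km = -3.1°C, so T = -13.4°C.
T_parcel − T_env = -17.18 − (-13.4) = -3.78°C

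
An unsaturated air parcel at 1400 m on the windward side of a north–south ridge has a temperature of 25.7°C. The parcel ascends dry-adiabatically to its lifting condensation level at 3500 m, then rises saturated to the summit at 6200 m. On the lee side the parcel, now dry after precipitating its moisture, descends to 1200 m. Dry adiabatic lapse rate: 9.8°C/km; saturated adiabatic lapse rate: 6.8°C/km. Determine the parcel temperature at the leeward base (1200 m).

1400–3500 m, dry: Δz = 2.1 km ⇒ ΔT = -20.58°C; T = 5.12°C
3500–6200 m, saturated: Δz = 2.7 km ⇒ ΔT = -18.36°C; T = -13.24°C
6200–1200 m, dry descent: Δz = 5 km ⇒ ΔT = +49°C; T = 35.76°C

35.76°C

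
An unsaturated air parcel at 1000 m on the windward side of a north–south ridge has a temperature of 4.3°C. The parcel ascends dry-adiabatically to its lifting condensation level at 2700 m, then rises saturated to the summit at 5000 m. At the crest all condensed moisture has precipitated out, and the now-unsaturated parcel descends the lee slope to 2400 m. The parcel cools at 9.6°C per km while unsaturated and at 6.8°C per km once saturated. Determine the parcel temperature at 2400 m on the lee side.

From 1000 m to 2700 m (dry): cools by 9.6 × 1.7 = 16.32°C, giving -12.02°C.
From 2700 m to 5000 m (saturated): cools by 6.8 × 2.3 = 15.64°C, giving -27.66°C.
From 5000 m to 2400 m (dry descent): warms by 9.6 × 2.6 = 24.96°C, giving -2.7°C.

-2.7°C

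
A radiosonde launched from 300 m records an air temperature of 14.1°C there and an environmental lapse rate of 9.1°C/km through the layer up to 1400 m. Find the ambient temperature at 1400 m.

4.09°C

Environmental to 1400 m: -9.1 × 1.1 km = -10.01°C, so T = 4.09°C.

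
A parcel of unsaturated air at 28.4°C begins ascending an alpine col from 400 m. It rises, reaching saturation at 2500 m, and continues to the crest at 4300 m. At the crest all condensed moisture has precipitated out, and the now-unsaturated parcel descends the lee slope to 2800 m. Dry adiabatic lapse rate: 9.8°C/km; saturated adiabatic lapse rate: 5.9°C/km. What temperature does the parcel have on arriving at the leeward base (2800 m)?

11.9°C

400–2500 m, dry: Δz = 2.1 km ⇒ ΔT = -20.58°C; T = 7.82°C
2500–4300 m, saturated: Δz = 1.8 km ⇒ ΔT = -10.62°C; T = -2.8°C
4300–2800 m, dry descent: Δz = 1.5 km ⇒ ΔT = +14.7°C; T = 11.9°C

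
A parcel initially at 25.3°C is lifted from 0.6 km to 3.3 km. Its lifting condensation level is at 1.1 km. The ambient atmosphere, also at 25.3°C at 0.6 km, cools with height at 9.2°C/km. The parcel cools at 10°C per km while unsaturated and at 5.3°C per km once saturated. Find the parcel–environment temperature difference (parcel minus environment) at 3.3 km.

Parcel:
  600 → 1100 m (dry, 10°C/km): ΔT = -10 × 0.5 = -5°C → T = 20.3°C
  1100 → 3300 m (saturated, 5.3°C/km): ΔT = -5.3 × 2.2 = -11.66°C → T = 8.64°C
Environment:
  600 → 3300 m (environment, 9.2°C/km): ΔT = -9.2 × 2.7 = -24.84°C → T = 0.46°C
T_parcel − T_env = 8.64 − 0.46 = +8.18°C

+8.18°C (parcel warmer than environment)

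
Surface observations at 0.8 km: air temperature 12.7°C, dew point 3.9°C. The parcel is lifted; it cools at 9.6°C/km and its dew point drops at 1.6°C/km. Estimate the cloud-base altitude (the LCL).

T and T_d converge at 9.6 − 1.6 = 8°C per km
Height above start = (12.7 − 3.9) / 8 = 1.1 km
LCL altitude = 800 m + 1100 m = 1900 m

1.9 km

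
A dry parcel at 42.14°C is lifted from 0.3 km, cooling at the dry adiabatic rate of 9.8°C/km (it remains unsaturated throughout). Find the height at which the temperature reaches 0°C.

4.6 km

Height above start = (42.14 − 0) / 9.8 = 4.3 km
Altitude = 300 m + 4300 m = 4600 m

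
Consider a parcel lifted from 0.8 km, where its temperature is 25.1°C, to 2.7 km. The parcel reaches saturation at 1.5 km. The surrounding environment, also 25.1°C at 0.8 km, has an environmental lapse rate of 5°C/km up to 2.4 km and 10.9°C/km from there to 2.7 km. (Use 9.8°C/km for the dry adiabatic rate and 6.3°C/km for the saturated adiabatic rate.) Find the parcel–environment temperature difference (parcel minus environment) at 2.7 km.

Parcel:
  Dry to 1500 m: -9.8 × 0.7 km = -6.86°C, so T = 18.24°C.
  Saturated to 2700 m: -6.3 × 1.2 km = -7.56°C, so T = 10.68°C.
Environment:
  Environment, lower layer to 2400 m: -5 × 1.6 km = -8°C, so T = 17.1°C.
  Environment, upper layer to 2700 m: -10.9 × 0.3 km = -3.27°C, so T = 13.83°C.
T_parcel − T_env = 10.68 − 13.83 = -3.15°C

-3.15°C (parcel cooler than environment)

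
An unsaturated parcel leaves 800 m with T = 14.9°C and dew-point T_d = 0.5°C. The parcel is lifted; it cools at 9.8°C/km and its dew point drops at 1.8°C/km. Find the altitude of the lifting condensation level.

T and T_d converge at 9.8 − 1.8 = 8°C per km
Height above start = (14.9 − 0.5) / 8 = 1.8 km
LCL altitude = 800 m + 1800 m = 2600 m

2600 m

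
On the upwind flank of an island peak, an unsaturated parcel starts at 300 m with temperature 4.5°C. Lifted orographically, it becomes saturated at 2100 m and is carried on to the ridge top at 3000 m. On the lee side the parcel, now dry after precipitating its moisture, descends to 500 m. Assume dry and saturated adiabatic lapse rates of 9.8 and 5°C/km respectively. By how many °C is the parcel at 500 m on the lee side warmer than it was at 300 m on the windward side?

Dry to 2100 m: -9.8 × 1.8 km = -17.64°C, so T = -13.14°C.
Saturated to 3000 m: -5 × 0.9 km = -4.5°C, so T = -17.64°C.
Dry descent to 500 m: +9.8 × 2.5 km = +24.5°C, so T = 6.86°C.
Net change vs windward start: 6.86 − 4.5 = +2.36°C

+2.36°C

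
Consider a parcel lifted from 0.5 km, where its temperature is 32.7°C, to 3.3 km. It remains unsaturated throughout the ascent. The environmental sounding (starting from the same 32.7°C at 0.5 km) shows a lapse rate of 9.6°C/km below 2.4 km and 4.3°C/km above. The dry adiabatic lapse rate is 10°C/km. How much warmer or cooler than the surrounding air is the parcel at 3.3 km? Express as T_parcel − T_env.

-5.89°C (parcel cooler than environment)

Parcel:
  500 → 3300 m (dry, 10°C/km): ΔT = -10 × 2.8 = -28°C → T = 4.7°C
Environment:
  500 → 2400 m (environment, lower layer, 9.6°C/km): ΔT = -9.6 × 1.9 = -18.24°C → T = 14.46°C
  2400 → 3300 m (environment, upper layer, 4.3°C/km): ΔT = -4.3 × 0.9 = -3.87°C → T = 10.59°C
T_parcel − T_env = 4.7 − 10.59 = -5.89°C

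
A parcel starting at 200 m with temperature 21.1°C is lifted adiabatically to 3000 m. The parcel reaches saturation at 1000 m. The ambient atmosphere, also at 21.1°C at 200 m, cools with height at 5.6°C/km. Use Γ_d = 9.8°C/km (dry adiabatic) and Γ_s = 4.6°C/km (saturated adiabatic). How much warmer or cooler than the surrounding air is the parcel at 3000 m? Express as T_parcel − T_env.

-1.36°C (parcel cooler than environment)

Parcel:
  200–1000 m, dry: Δz = 0.8 km ⇒ ΔT = -7.84°C; T = 13.26°C
  1000–3000 m, saturated: Δz = 2 km ⇒ ΔT = -9.2°C; T = 4.06°C
Environment:
  200–3000 m, environment: Δz = 2.8 km ⇒ ΔT = -15.68°C; T = 5.42°C
T_parcel − T_env = 4.06 − 5.42 = -1.36°C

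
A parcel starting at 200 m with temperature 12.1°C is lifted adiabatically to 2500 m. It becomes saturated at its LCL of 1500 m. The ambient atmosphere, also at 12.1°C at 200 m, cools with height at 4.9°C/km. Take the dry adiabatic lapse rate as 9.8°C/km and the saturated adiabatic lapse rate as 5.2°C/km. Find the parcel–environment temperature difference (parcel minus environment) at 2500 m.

Parcel:
  From 200 m to 1500 m (dry): cools by 9.8 × 1.3 = 12.74°C, giving -0.64°C.
  From 1500 m to 2500 m (saturated): cools by 5.2 × 1 = 5.2°C, giving -5.84°C.
Environment:
  From 200 m to 2500 m (environment): cools by 4.9 × 2.3 = 11.27°C, giving 0.83°C.
T_parcel − T_env = -5.84 − 0.83 = -6.67°C

-6.67°C (parcel cooler than environment)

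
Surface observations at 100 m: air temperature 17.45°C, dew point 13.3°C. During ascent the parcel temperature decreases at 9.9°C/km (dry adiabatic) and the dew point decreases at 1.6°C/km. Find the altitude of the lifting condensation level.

600 m

T and T_d converge at 9.9 − 1.6 = 8.3°C per km
Height above start = (17.45 − 13.3) / 8.3 = 0.5 km
LCL altitude = 100 m + 500 m = 600 m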